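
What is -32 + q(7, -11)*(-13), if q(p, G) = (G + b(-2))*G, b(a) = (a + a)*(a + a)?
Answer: 683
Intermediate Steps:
b(a) = 4*a² (b(a) = (2*a)*(2*a) = 4*a²)
q(p, G) = G*(16 + G) (q(p, G) = (G + 4*(-2)²)*G = (G + 4*4)*G = (G + 16)*G = (16 + G)*G = G*(16 + G))
-32 + q(7, -11)*(-13) = -32 - 11*(16 - 11)*(-13) = -32 - 11*5*(-13) = -32 - 55*(-13) = -32 + 715 = 683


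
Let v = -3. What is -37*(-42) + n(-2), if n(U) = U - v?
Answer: 1555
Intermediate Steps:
n(U) = 3 + U (n(U) = U - 1*(-3) = U + 3 = 3 + U)
-37*(-42) + n(-2) = -37*(-42) + (3 - 2) = 1554 + 1 = 1555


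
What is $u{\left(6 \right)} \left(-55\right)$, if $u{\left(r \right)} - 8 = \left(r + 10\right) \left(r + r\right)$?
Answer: $-11000$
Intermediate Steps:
$u{\left(r \right)} = 8 + 2 r \left(10 + r\right)$ ($u{\left(r \right)} = 8 + \left(r + 10\right) \left(r + r\right) = 8 + \left(10 + r\right) 2 r = 8 + 2 r \left(10 + r\right)$)
$u{\left(6 \right)} \left(-55\right) = \left(8 + 2 \cdot 6^{2} + 20 \cdot 6\right) \left(-55\right) = \left(8 + 2 \cdot 36 + 120\right) \left(-55\right) = \left(8 + 72 + 120\right) \left(-55\right) = 200 \left(-55\right) = -11000$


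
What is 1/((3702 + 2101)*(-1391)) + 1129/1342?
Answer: 9113256175/10832587766 ≈ 0.84128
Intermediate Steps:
1/((3702 + 2101)*(-1391)) + 1129/1342 = -1/1391/5803 + 1129*(1/1342) = (1/5803)*(-1/1391) + 1129/1342 = -1/8071973 + 1129/1342 = 9113256175/10832587766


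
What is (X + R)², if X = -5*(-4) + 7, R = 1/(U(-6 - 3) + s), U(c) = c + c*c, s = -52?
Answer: 292681/400 ≈ 731.70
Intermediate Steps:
U(c) = c + c²
R = 1/20 (R = 1/((-6 - 3)*(1 + (-6 - 3)) - 52) = 1/(-9*(1 - 9) - 52) = 1/(-9*(-8) - 52) = 1/(72 - 52) = 1/20 ≈ 0.050000)
X = 27 (X = 20 + 7 = 27)
(X + R)² = (27 + 1/20)² = (541/20)² = 292681/400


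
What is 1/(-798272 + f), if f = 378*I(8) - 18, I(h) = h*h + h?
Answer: -1/771074 ≈ -1.2969e-6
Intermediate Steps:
I(h) = h + h**2 (I(h) = h**2 + h = h + h**2)
f = 27198 (f = 378*(8*(1 + 8)) - 18 = 378*(8*9) - 18 = 378*72 - 18 = 27216 - 18 = 27198)
1/(-798272 + f) = 1/(-798272 + 27198) = 1/(-771074) = -1/771074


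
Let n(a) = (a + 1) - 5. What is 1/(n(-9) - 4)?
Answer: -1/17 ≈ -0.058824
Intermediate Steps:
n(a) = -4 + a (n(a) = (1 + a) - 5 = -4 + a)
1/(n(-9) - 4) = 1/((-4 - 9) - 4) = 1/(-13 - 4) = 1/(-17) = -1/17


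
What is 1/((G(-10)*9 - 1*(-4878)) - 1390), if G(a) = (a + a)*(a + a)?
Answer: 1/7088 ≈ 0.00014108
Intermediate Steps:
G(a) = 4*a² (G(a) = (2*a)*(2*a) = 4*a²)
1/((G(-10)*9 - 1*(-4878)) - 1390) = 1/(((4*(-10)²)*9 - 1*(-4878)) - 1390) = 1/(((4*100)*9 + 4878) - 1390) = 1/((400*9 + 4878) - 1390) = 1/((3600 + 4878) - 1390) = 1/(8478 - 1390) = 1/7088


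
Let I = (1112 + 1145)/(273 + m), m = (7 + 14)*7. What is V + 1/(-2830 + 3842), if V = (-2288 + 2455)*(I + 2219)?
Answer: 9868111898/26565 ≈ 3.7147e+5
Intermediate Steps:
m = 147 (m = 21*7 = 147)
I = 2257/420 (I = (1112 + 1145)/(273 + 147) = 2257/420 ≈ 5.3738)
V = 156017579/420 (V = (-2288 + 2455)*(2257/420 + 2219) = 167*(934237/420) = 156017579/420 ≈ 3.7147e+5)
V + 1/(-2830 + 3842) = 156017579/420 + 1/(-2830 + 3842) = 156017579/420 + 1/1012 = 9868111898/26565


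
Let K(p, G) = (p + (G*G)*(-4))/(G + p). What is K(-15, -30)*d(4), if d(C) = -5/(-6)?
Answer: 1205/18 ≈ 66.944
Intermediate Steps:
d(C) = 5/6 (d(C) = -5*(-1/6) = 5/6)
K(p, G) = (p - 4*G**2)/(G + p) (K(p, G) = (p + G**2*(-4))/(G + p) = (p - 4*G**2)/(G + p))
K(-15, -30)*d(4) = ((-15 - 4*(-30)**2)/(-30 - 15))*(5/6) = ((-15 - 4*900)/(-45))*(5/6) = -(-15 - 3600)/45*(5/6) = -1/45*(-3615)*(5/6) = (241/3)*(5/6) = 1205/18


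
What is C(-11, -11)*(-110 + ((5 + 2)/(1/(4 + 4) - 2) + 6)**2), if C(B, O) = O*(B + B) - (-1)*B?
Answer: -1816738/75 ≈ -24223.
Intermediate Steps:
C(B, O) = B + 2*B*O (C(B, O) = O*(2*B) + B = 2*B*O + B = B + 2*B*O)
C(-11, -11)*(-110 + ((5 + 2)/(1/(4 + 4) - 2) + 6)**2) = (-11*(1 + 2*(-11)))*(-110 + ((5 + 2)/(1/(4 + 4) - 2) + 6)**2) = (-11*(1 - 22))*(-110 + (7/(1/8 - 2) + 6)**2) = (-11*(-21))*(-110 + (7/(1/8 - 2) + 6)**2) = 231*(-110 + (7/(-15/8) + 6)**2) = 231*(-110 + (7*(-8/15) + 6)**2) = 231*(-110 + (-56/15 + 6)**2) = 231*(-110 + (34/15)**2) = 231*(-110 + 1156/225) = 231*(-23594/225) = -1816738/75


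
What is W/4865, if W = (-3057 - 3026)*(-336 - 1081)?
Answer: 1231373/695 ≈ 1771.8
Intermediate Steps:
W = 8619611 (W = -6083*(-1417) = 8619611)
W/4865 = 8619611/4865 = 8619611*(1/4865) = 1231373/695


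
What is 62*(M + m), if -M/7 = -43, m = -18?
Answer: 17546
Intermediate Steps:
M = 301 (M = -7*(-43) = 301)
62*(M + m) = 62*(301 - 18) = 62*283 = 17546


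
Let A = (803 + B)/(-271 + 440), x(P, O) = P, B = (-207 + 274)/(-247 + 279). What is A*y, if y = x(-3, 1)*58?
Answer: -2241381/2704 ≈ -828.91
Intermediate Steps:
B = 67/32 ≈ 2.0938
y = -174 (y = -3*58 = -174)
A = 25763/5408 (A = (803 + 67/32)/(-271 + 440) = (25763/32)/169 = (25763/32)*(1/169) = 25763/5408 ≈ 4.7639)
A*y = (25763/5408)*(-174) = -2241381/2704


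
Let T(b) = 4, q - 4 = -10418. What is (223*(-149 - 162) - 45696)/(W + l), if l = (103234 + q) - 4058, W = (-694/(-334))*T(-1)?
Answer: -19213183/14824642 ≈ -1.2960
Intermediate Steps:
q = -10414 (q = 4 - 10418 = -10414)
W = 1388/167 (W = -694/(-334)*4 = -694*(-1/334)*4 = (347/167)*4 = 1388/167 ≈ 8.3114)
l = 88762 (l = (103234 - 10414) - 4058 = 92820 - 4058 = 88762)
(223*(-149 - 162) - 45696)/(W + l) = (223*(-149 - 162) - 45696)/(1388/167 + 88762) = (223*(-311) - 45696)/(14824642/167) = (-69353 - 45696)*(167/14824642) = -115049*167/14824642 = -19213183/14824642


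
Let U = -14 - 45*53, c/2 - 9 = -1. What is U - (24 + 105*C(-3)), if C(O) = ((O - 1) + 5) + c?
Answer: -4208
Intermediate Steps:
c = 16 (c = 18 + 2*(-1) = 18 - 2 = 16)
C(O) = 20 + O (C(O) = ((O - 1) + 5) + 16 = ((-1 + O) + 5) + 16 = (4 + O) + 16 = 20 + O)
U = -2399 (U = -14 - 2385 = -2399)
U - (24 + 105*C(-3)) = -2399 - (24 + 105*(20 - 3)) = -2399 - (24 + 105*17) = -2399 - (24 + 1785) = -2399 - 1*1809 = -2399 - 1809 = -4208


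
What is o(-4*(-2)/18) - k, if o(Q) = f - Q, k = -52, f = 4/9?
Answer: 52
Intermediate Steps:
f = 4/9 (f = 4*(1/9) = 4/9 ≈ 0.44444)
o(Q) = 4/9 - Q
o(-4*(-2)/18) - k = (4/9 - (-4*(-2))/18) - 1*(-52) = (4/9 - 8/18) + 52 = (4/9 - 1*4/9) + 52 = (4/9 - 4/9) + 52 = 0 + 52 = 52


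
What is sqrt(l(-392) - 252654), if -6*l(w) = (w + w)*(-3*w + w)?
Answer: I*sqrt(1351902)/3 ≈ 387.57*I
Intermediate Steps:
l(w) = 2*w**2/3 (l(w) = -(w + w)*(-3*w + w)/6 = -2*w*(-2*w)/6 = -(-2)*w**2/3 = 2*w**2/3)
sqrt(l(-392) - 252654) = sqrt((2/3)*(-392)**2 - 252654) = sqrt((2/3)*153664 - 252654) = sqrt(307328/3 - 252654) = sqrt(-450634/3) = I*sqrt(1351902)/3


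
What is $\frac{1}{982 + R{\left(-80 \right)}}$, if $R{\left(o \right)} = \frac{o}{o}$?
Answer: $\frac{1}{983} \approx 0.0010173$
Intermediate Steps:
$R{\left(o \right)} = 1$
$\frac{1}{982 + R{\left(-80 \right)}} = \frac{1}{982 + 1} = \frac{1}{983}$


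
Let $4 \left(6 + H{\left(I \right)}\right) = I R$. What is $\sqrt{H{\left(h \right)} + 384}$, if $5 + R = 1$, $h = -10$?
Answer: $2 \sqrt{97} \approx 19.698$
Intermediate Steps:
$R = -4$ ($R = -5 + 1 = -4$)
$H{\left(I \right)} = -6 - I$ ($H{\left(I \right)} = -6 + \frac{I \left(-4\right)}{4} = -6 + \frac{\left(-4\right) I}{4} = -6 - I$)
$\sqrt{H{\left(h \right)} + 384} = \sqrt{\left(-6 - -10\right) + 384} = \sqrt{\left(-6 + 10\right) + 384} = \sqrt{4 + 384} = \sqrt{388} = 2 \sqrt{97}$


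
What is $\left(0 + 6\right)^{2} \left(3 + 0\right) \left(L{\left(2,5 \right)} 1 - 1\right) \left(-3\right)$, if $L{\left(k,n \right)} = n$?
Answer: $-1296$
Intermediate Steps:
$\left(0 + 6\right)^{2} \left(3 + 0\right) \left(L{\left(2,5 \right)} 1 - 1\right) \left(-3\right) = \left(0 + 6\right)^{2} \left(3 + 0\right) \left(5 \cdot 1 - 1\right) \left(-3\right) = 6^{2} \cdot 3 \left(5 - 1\right) \left(-3\right) = 36 \cdot 3 \cdot 4 \left(-3\right) = 108 \cdot 4 \left(-3\right) = 432 \left(-3\right) = -1296$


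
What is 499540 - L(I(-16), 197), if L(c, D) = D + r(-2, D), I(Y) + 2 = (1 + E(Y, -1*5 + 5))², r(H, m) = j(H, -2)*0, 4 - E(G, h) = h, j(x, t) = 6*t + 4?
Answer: 499343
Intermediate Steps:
j(x, t) = 4 + 6*t
E(G, h) = 4 - h
r(H, m) = 0 (r(H, m) = (4 + 6*(-2))*0 = (4 - 12)*0 = -8*0 = 0)
I(Y) = 23 (I(Y) = -2 + (1 + (4 - (-1*5 + 5)))² = -2 + (1 + (4 - (-5 + 5)))² = -2 + (1 + (4 - 1*0))² = -2 + (1 + (4 + 0))² = -2 + (1 + 4)² = -2 + 5² = -2 + 25 = 23)
L(c, D) = D (L(c, D) = D + 0 = D)
499540 - L(I(-16), 197) = 499540 - 1*197 = 499540 - 197 = 499343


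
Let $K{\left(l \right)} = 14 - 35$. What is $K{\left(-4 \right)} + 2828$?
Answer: $2807$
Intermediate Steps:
$K{\left(l \right)} = -21$
$K{\left(-4 \right)} + 2828 = -21 + 2828 = 2807$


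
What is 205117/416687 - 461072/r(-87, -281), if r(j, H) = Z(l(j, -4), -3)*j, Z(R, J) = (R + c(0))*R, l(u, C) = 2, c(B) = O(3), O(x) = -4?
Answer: -48012831937/36251769 ≈ -1324.4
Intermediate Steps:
c(B) = -4
Z(R, J) = R*(-4 + R) (Z(R, J) = (R - 4)*R = (-4 + R)*R = R*(-4 + R))
r(j, H) = -4*j (r(j, H) = (2*(-4 + 2))*j = (2*(-2))*j = -4*j)
205117/416687 - 461072/r(-87, -281) = 205117/416687 - 461072/((-4*(-87))) = 205117*(1/416687) - 461072/348 = 205117/416687 - 461072*1/348 = 205117/416687 - 115268/87 = -48012831937/36251769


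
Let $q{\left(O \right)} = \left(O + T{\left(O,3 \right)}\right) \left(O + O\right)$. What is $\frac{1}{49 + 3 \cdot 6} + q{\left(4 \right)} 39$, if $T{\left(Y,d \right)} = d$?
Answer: $\frac{146329}{67} \approx 2184.0$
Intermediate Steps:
$q{\left(O \right)} = 2 O \left(3 + O\right)$ ($q{\left(O \right)} = \left(O + 3\right) \left(O + O\right) = \left(3 + O\right) 2 O = 2 O \left(3 + O\right)$)
$\frac{1}{49 + 3 \cdot 6} + q{\left(4 \right)} 39 = \frac{1}{49 + 3 \cdot 6} + 2 \cdot 4 \left(3 + 4\right) 39 = \frac{1}{49 + 18} + 2 \cdot 4 \cdot 7 \cdot 39 = \frac{1}{67} + 56 \cdot 39 = \frac{1}{67} + 2184 = \frac{146329}{67}$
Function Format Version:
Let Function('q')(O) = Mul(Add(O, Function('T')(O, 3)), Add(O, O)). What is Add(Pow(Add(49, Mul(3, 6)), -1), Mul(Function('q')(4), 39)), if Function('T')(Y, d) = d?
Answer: Rational(146329, 67) ≈ 2184.0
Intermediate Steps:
Function('q')(O) = Mul(2, O, Add(3, O)) (Function('q')(O) = Mul(Add(O, 3), Add(O, O)) = Mul(Add(3, O), Mul(2, O)) = Mul(2, O, Add(3, O)))
Add(Pow(Add(49, Mul(3, 6)), -1), Mul(Function('q')(4), 39)) = Add(Pow(Add(49, Mul(3, 6)), -1), Mul(Mul(2, 4, Add(3, 4)), 39)) = Add(Pow(Add(49, 18), -1), Mul(Mul(2, 4, 7), 39)) = Add(Pow(67, -1), Mul(56, 39)) = Add(Rational(1, 67), 2184) = Rational(146329, 67)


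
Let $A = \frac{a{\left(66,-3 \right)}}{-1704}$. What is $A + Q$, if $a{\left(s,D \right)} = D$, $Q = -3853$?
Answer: $- \frac{2188503}{568} \approx -3853.0$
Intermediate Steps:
$A = \frac{1}{568}$ ($A = - \frac{3}{-1704} = \left(-3\right) \left(- \frac{1}{1704}\right) = \frac{1}{568} \approx 0.0017606$)
$A + Q = \frac{1}{568} - 3853 = - \frac{2188503}{568}$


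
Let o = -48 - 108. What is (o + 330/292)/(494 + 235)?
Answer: -7537/35478 ≈ -0.21244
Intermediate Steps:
o = -156
(o + 330/292)/(494 + 235) = (-156 + 330/292)/(494 + 235) = (-156 + 330*(1/292))/729 = (-156 + 165/146)*(1/729) = -22611/146*1/729 = -7537/35478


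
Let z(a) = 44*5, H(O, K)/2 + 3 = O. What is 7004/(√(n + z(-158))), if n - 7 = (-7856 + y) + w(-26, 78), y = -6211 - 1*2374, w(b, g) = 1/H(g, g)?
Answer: -35020*I*√14592594/2432099 ≈ -55.005*I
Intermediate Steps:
H(O, K) = -6 + 2*O
z(a) = 220
w(b, g) = 1/(-6 + 2*g)
y = -8585 (y = -6211 - 2374 = -8585)
n = -2465099/150 (n = 7 + ((-7856 - 8585) + 1/(2*(-3 + 78))) = 7 + (-16441 + (½)/75) = 7 + (-16441 + (½)*(1/75)) = 7 + (-16441 + 1/150) = 7 - 2466149/150 = -2465099/150 ≈ -16434.)
7004/(√(n + z(-158))) = 7004/(√(-2465099/150 + 220)) = 7004/(√(-2432099/150)) = 7004/((I*√14592594/30)) = 7004*(-5*I*√14592594/2432099) = -35020*I*√14592594/2432099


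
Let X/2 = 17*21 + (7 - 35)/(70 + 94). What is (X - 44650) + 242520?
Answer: 8141930/41 ≈ 1.9858e+5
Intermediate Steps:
X = 29260/41 (X = 2*(17*21 + (7 - 35)/(70 + 94)) = 2*(357 - 28/164) = 2*(357 - 28*1/164) = 2*(357 - 7/41) = 2*(14630/41) = 29260/41 ≈ 713.66)
(X - 44650) + 242520 = (29260/41 - 44650) + 242520 = -1801390/41 + 242520 = 8141930/41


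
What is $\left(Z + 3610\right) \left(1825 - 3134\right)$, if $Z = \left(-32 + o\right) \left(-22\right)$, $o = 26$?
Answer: $-4898278$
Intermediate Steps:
$Z = 132$ ($Z = \left(-32 + 26\right) \left(-22\right) = \left(-6\right) \left(-22\right) = 132$)
$\left(Z + 3610\right) \left(1825 - 3134\right) = \left(132 + 3610\right) \left(1825 - 3134\right) = 3742 \left(-1309\right) = -4898278$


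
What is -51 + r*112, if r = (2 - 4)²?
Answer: 397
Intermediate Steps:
r = 4 (r = (-2)² = 4)
-51 + r*112 = -51 + 4*112 = -51 + 448 = 397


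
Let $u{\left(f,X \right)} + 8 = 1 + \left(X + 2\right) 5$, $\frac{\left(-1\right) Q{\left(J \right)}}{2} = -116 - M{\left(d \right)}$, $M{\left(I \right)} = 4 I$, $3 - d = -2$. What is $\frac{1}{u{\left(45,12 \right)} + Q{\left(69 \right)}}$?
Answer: $\frac{1}{335} \approx 0.0029851$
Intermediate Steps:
$d = 5$ ($d = 3 - -2 = 3 + 2 = 5$)
$Q{\left(J \right)} = 272$ ($Q{\left(J \right)} = - 2 \left(-116 - 4 \cdot 5\right) = - 2 \left(-116 - 20\right) = \left(-2\right) \left(-136\right) = 272$)
$u{\left(f,X \right)} = 3 + 5 X$ ($u{\left(f,X \right)} = -8 + \left(1 + \left(X + 2\right) 5\right) = -8 + \left(1 + \left(2 + X\right) 5\right) = -8 + \left(1 + \left(10 + 5 X\right)\right) = -8 + \left(11 + 5 X\right) = 3 + 5 X$)
$\frac{1}{u{\left(45,12 \right)} + Q{\left(69 \right)}} = \frac{1}{\left(3 + 5 \cdot 12\right) + 272} = \frac{1}{\left(3 + 60\right) + 272} = \frac{1}{63 + 272} = \frac{1}{335}$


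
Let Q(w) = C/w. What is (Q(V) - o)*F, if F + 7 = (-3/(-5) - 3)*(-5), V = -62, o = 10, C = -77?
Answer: -2715/62 ≈ -43.790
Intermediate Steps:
Q(w) = -77/w
F = 5 (F = -7 + (-3/(-5) - 3)*(-5) = -7 + (-3*(-1/5) - 3)*(-5) = -7 + (3/5 - 3)*(-5) = -7 - 12/5*(-5) = -7 + 12 = 5)
(Q(V) - o)*F = (-77/(-62) - 1*10)*5 = (-77*(-1/62) - 10)*5 = (77/62 - 10)*5 = -543/62*5 = -2715/62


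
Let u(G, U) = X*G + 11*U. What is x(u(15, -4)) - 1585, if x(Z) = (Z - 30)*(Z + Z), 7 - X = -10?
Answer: 74797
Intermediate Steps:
X = 17 (X = 7 - 1*(-10) = 7 + 10 = 17)
u(G, U) = 11*U + 17*G (u(G, U) = 17*G + 11*U = 11*U + 17*G)
x(Z) = 2*Z*(-30 + Z) (x(Z) = (-30 + Z)*(2*Z) = 2*Z*(-30 + Z))
x(u(15, -4)) - 1585 = 2*(11*(-4) + 17*15)*(-30 + (11*(-4) + 17*15)) - 1585 = 2*(-44 + 255)*(-30 + (-44 + 255)) - 1585 = 2*211*(-30 + 211) - 1585 = 2*211*181 - 1585 = 76382 - 1585 = 74797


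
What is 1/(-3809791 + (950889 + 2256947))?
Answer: -1/601955 ≈ -1.6613e-6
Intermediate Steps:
1/(-3809791 + (950889 + 2256947)) = 1/(-3809791 + 3207836) = 1/(-601955) = -1/601955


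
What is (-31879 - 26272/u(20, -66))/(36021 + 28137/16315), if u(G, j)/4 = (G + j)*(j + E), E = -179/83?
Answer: -67675943815415/76467633653472 ≈ -0.88503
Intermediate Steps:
E = -179/83 (E = -179*1/83 = -179/83 ≈ -2.1566)
u(G, j) = 4*(-179/83 + j)*(G + j) (u(G, j) = 4*((G + j)*(j - 179/83)) = 4*((G + j)*(-179/83 + j)) = 4*((-179/83 + j)*(G + j)) = 4*(-179/83 + j)*(G + j))
(-31879 - 26272/u(20, -66))/(36021 + 28137/16315) = (-31879 - 26272/(4*(-66)² - 716/83*20 - 716/83*(-66) + 4*20*(-66)))/(36021 + 28137/16315) = (-31879 - 26272/(4*4356 - 14320/83 + 47256/83 - 5280))/(36021 + 28137*(1/16315)) = (-31879 - 26272/(17424 - 14320/83 + 47256/83 - 5280))/(36021 + 28137/16315) = (-31879 - 26272/1040888/83)/(587710752/16315) = (-31879 - 26272*83/1040888)*(16315/587710752) = (-31879 - 272572/130111)*(16315/587710752) = -4148081141/130111*16315/587710752 = -67675943815415/76467633653472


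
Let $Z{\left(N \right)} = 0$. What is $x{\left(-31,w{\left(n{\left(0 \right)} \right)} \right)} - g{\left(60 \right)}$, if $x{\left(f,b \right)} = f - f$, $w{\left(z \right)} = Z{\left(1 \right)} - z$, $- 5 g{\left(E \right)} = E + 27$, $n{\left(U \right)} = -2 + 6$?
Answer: $\frac{87}{5} \approx 17.4$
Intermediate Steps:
$n{\left(U \right)} = 4$
$g{\left(E \right)} = - \frac{27}{5} - \frac{E}{5}$ ($g{\left(E \right)} = - \frac{E + 27}{5} = - \frac{27 + E}{5} = - \frac{27}{5} - \frac{E}{5}$)
$w{\left(z \right)} = - z$ ($w{\left(z \right)} = 0 - z = - z$)
$x{\left(f,b \right)} = 0$
$x{\left(-31,w{\left(n{\left(0 \right)} \right)} \right)} - g{\left(60 \right)} = 0 - \left(- \frac{27}{5} - 12\right) = 0 - - \frac{87}{5} = 0 + \frac{87}{5} = \frac{87}{5}$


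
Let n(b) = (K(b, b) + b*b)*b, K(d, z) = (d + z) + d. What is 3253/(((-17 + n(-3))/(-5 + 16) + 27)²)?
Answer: 393613/78400 ≈ 5.0206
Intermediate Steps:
K(d, z) = z + 2*d
n(b) = b*(b² + 3*b) (n(b) = ((b + 2*b) + b*b)*b = (3*b + b²)*b = (b² + 3*b)*b = b*(b² + 3*b))
3253/(((-17 + n(-3))/(-5 + 16) + 27)²) = 3253/(((-17 + (-3)²*(3 - 3))/(-5 + 16) + 27)²) = 3253/(((-17 + 9*0)/11 + 27)²) = 3253/(((-17 + 0)*(1/11) + 27)²) = 3253/((-17*1/11 + 27)²) = 3253/((-17/11 + 27)²) = 3253/((280/11)²) = 3253/(78400/121) = 3253*(121/78400) = 393613/78400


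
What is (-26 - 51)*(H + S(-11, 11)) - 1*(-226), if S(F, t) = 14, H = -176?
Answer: 12700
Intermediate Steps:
(-26 - 51)*(H + S(-11, 11)) - 1*(-226) = (-26 - 51)*(-176 + 14) - 1*(-226) = -77*(-162) + 226 = 12474 + 226 = 12700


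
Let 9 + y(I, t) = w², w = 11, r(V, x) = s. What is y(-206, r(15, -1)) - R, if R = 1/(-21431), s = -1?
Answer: 2400273/21431 ≈ 112.00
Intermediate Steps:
r(V, x) = -1
y(I, t) = 112 (y(I, t) = -9 + 11² = -9 + 121 = 112)
R = -1/21431 ≈ -4.6661e-5
y(-206, r(15, -1)) - R = 112 - 1*(-1/21431) = 112 + 1/21431 = 2400273/21431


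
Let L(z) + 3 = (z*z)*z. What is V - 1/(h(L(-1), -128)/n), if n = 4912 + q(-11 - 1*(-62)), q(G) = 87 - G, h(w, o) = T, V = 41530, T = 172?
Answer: 1784553/43 ≈ 41501.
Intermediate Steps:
L(z) = -3 + z³ (L(z) = -3 + (z*z)*z = -3 + z²*z = -3 + z³)
h(w, o) = 172
n = 4948 (n = 4912 + (87 - (-11 - 1*(-62))) = 4912 + (87 - (-11 + 62)) = 4912 + (87 - 1*51) = 4912 + (87 - 51) = 4912 + 36 = 4948)
V - 1/(h(L(-1), -128)/n) = 41530 - 1/(172/4948) = 41530 - 1/(172*(1/4948)) = 41530 - 1/43/1237 = 41530 - 1*1237/43 = 41530 - 1237/43 = 1784553/43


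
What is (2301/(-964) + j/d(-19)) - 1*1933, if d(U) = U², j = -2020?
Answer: -675469673/348004 ≈ -1941.0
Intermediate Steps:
(2301/(-964) + j/d(-19)) - 1*1933 = (2301/(-964) - 2020/((-19)²)) - 1*1933 = (2301*(-1/964) - 2020/361) - 1933 = (-2301/964 - 2020*1/361) - 1933 = (-2301/964 - 2020/361) - 1933 = -2777941/348004 - 1933 = -675469673/348004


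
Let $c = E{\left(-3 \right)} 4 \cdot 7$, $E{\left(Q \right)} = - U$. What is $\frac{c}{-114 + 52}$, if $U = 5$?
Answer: $\frac{70}{31} \approx 2.2581$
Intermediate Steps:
$E{\left(Q \right)} = -5$ ($E{\left(Q \right)} = \left(-1\right) 5 = -5$)
$c = -140$ ($c = \left(-5\right) 4 \cdot 7 = \left(-20\right) 7 = -140$)
$\frac{c}{-114 + 52} = - \frac{140}{-114 + 52} = - \frac{140}{-62} = \left(-140\right) \left(- \frac{1}{62}\right) = \frac{70}{31}$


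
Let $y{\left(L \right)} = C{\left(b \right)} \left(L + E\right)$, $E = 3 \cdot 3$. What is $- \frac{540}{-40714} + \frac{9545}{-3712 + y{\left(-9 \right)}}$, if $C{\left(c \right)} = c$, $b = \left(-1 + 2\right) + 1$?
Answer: $- \frac{193305325}{75565184} \approx -2.5581$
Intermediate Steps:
$E = 9$
$b = 2$ ($b = 1 + 1 = 2$)
$y{\left(L \right)} = 18 + 2 L$ ($y{\left(L \right)} = 2 \left(L + 9\right) = 2 \left(9 + L\right) = 18 + 2 L$)
$- \frac{540}{-40714} + \frac{9545}{-3712 + y{\left(-9 \right)}} = - \frac{540}{-40714} + \frac{9545}{-3712 + \left(18 + 2 \left(-9\right)\right)} = \left(-540\right) \left(- \frac{1}{40714}\right) + \frac{9545}{-3712 + \left(18 - 18\right)} = \frac{270}{20357} + \frac{9545}{-3712 + 0} = \frac{270}{20357} + \frac{9545}{-3712} = \frac{270}{20357} + 9545 \left(- \frac{1}{3712}\right) = \frac{270}{20357} - \frac{9545}{3712} = - \frac{193305325}{75565184}$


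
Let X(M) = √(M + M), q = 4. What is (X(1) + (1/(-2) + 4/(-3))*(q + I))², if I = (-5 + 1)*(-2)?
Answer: (22 - √2)² ≈ 423.77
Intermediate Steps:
I = 8 (I = -4*(-2) = 8)
X(M) = √2*√M (X(M) = √(2*M) = √2*√M)
(X(1) + (1/(-2) + 4/(-3))*(q + I))² = (√2*√1 + (1/(-2) + 4/(-3))*(4 + 8))² = (√2*1 + (1*(-½) + 4*(-⅓))*12)² = (√2 + (-½ - 4/3)*12)² = (√2 - 11/6*12)² = (√2 - 22)² = (-22 + √2)²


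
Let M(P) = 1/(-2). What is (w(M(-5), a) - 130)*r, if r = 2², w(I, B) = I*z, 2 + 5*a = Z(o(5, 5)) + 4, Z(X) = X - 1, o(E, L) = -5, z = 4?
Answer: -528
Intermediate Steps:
Z(X) = -1 + X
a = -⅘ (a = -⅖ + ((-1 - 5) + 4)/5 = -⅖ + (-6 + 4)/5 = -⅖ + (⅕)*(-2) = -⅖ - ⅖ = -⅘ ≈ -0.80000)
M(P) = -½
w(I, B) = 4*I (w(I, B) = I*4 = 4*I)
r = 4
(w(M(-5), a) - 130)*r = (4*(-½) - 130)*4 = (-2 - 130)*4 = -132*4 = -528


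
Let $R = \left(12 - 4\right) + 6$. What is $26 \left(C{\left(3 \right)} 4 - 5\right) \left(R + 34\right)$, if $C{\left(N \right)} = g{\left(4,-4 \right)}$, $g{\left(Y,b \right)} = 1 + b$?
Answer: $-21216$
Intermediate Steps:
$R = 14$ ($R = 8 + 6 = 14$)
$C{\left(N \right)} = -3$ ($C{\left(N \right)} = 1 - 4 = -3$)
$26 \left(C{\left(3 \right)} 4 - 5\right) \left(R + 34\right) = 26 \left(\left(-3\right) 4 - 5\right) \left(14 + 34\right) = 26 \left(-12 - 5\right) 48 = 26 \left(-17\right) 48 = \left(-442\right) 48 = -21216$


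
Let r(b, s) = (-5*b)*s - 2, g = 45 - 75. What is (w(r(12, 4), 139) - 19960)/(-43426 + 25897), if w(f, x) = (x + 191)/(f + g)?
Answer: 2714725/2383944 ≈ 1.1388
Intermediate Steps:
g = -30
r(b, s) = -2 - 5*b*s (r(b, s) = -5*b*s - 2 = -2 - 5*b*s)
w(f, x) = (191 + x)/(-30 + f) (w(f, x) = (x + 191)/(f - 30) = (191 + x)/(-30 + f))
(w(r(12, 4), 139) - 19960)/(-43426 + 25897) = ((191 + 139)/(-30 + (-2 - 5*12*4)) - 19960)/(-43426 + 25897) = (330/(-30 + (-2 - 240)) - 19960)/(-17529) = (330/(-30 - 242) - 19960)*(-1/17529) = (330/(-272) - 19960)*(-1/17529) = (-1/272*330 - 19960)*(-1/17529) = (-165/136 - 19960)*(-1/17529) = -2714725/136*(-1/17529) = 2714725/2383944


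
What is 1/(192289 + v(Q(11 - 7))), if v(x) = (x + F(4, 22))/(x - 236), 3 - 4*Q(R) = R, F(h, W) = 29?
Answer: 189/36342598 ≈ 5.2005e-6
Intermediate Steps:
Q(R) = 3/4 - R/4
v(x) = (29 + x)/(-236 + x) (v(x) = (x + 29)/(x - 236) = (29 + x)/(-236 + x))
1/(192289 + v(Q(11 - 7))) = 1/(192289 + (29 + (3/4 - (11 - 7)/4))/(-236 + (3/4 - (11 - 7)/4))) = 1/(192289 + (29 + (3/4 - 1/4*4))/(-236 + (3/4 - 1/4*4))) = 1/(192289 + (29 + (3/4 - 1))/(-236 + (3/4 - 1))) = 1/(192289 + (29 - 1/4)/(-236 - 1/4)) = 1/(192289 + (115/4)/(-945/4)) = 1/(192289 - 4/945*115/4) = 1/(192289 - 23/189) = 1/(36342598/189) = 189/36342598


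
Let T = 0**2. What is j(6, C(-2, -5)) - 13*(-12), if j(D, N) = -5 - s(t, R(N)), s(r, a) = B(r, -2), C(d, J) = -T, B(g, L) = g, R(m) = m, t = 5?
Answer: 146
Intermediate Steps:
T = 0
C(d, J) = 0 (C(d, J) = -1*0 = 0)
s(r, a) = r
j(D, N) = -10 (j(D, N) = -5 - 1*5 = -5 - 5 = -10)
j(6, C(-2, -5)) - 13*(-12) = -10 - 13*(-12) = -10 + 156 = 146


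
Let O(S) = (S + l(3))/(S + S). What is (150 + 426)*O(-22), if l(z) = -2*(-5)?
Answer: 1728/11 ≈ 157.09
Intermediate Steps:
l(z) = 10
O(S) = (10 + S)/(2*S) (O(S) = (S + 10)/(S + S) = (10 + S)/((2*S)) = (10 + S)*(1/(2*S)) = (10 + S)/(2*S))
(150 + 426)*O(-22) = (150 + 426)*((1/2)*(10 - 22)/(-22)) = 576*((1/2)*(-1/22)*(-12)) = 576*(3/11) = 1728/11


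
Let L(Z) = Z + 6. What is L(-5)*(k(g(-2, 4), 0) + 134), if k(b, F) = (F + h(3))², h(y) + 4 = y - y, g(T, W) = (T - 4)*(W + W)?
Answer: 150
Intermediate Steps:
g(T, W) = 2*W*(-4 + T) (g(T, W) = (-4 + T)*(2*W) = 2*W*(-4 + T))
h(y) = -4 (h(y) = -4 + (y - y) = -4 + 0 = -4)
k(b, F) = (-4 + F)² (k(b, F) = (F - 4)² = (-4 + F)²)
L(Z) = 6 + Z
L(-5)*(k(g(-2, 4), 0) + 134) = (6 - 5)*((-4 + 0)² + 134) = 1*((-4)² + 134) = 1*(16 + 134) = 1*150 = 150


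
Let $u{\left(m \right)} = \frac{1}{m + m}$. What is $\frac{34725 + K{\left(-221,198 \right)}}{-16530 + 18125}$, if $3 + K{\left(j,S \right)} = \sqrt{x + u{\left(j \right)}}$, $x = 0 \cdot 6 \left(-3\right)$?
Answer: $\frac{34722}{1595} + \frac{i \sqrt{442}}{704990} \approx 21.769 + 2.9821 \cdot 10^{-5} i$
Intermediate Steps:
$x = 0$ ($x = 0 \left(-3\right) = 0$)
$u{\left(m \right)} = \frac{1}{2 m}$
$K{\left(j,S \right)} = -3 + \frac{\sqrt{2} \sqrt{\frac{1}{j}}}{2}$ ($K{\left(j,S \right)} = -3 + \sqrt{0 + \frac{1}{2 j}} = -3 + \sqrt{\frac{1}{2 j}} = -3 + \frac{\sqrt{2} \sqrt{\frac{1}{j}}}{2}$)
$\frac{34725 + K{\left(-221,198 \right)}}{-16530 + 18125} = \frac{34725 - \left(3 - \frac{\sqrt{2} \sqrt{\frac{1}{-221}}}{2}\right)}{-16530 + 18125} = \frac{34725 - \left(3 - \frac{\sqrt{2} \sqrt{- \frac{1}{221}}}{2}\right)}{1595} = \left(34725 - \left(3 - \frac{\sqrt{2} \frac{i \sqrt{221}}{221}}{2}\right)\right) \frac{1}{1595} = \left(34725 - \left(3 - \frac{i \sqrt{442}}{442}\right)\right) \frac{1}{1595} = \left(34722 + \frac{i \sqrt{442}}{442}\right) \frac{1}{1595} = \frac{34722}{1595} + \frac{i \sqrt{442}}{704990}$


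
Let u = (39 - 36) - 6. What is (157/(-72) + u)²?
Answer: 139129/5184 ≈ 26.838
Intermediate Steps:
u = -3 (u = 3 - 6 = -3)
(157/(-72) + u)² = (157/(-72) - 3)² = (157*(-1/72) - 3)² = (-157/72 - 3)² = (-373/72)² = 139129/5184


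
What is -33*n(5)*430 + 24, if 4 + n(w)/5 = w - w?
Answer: 283824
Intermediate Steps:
n(w) = -20 (n(w) = -20 + 5*(w - w) = -20 + 5*0 = -20 + 0 = -20)
-33*n(5)*430 + 24 = -33*(-20)*430 + 24 = 660*430 + 24 = 283800 + 24 = 283824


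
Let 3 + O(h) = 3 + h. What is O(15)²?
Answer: 225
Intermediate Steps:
O(h) = h (O(h) = -3 + (3 + h) = h)
O(15)² = 15² = 225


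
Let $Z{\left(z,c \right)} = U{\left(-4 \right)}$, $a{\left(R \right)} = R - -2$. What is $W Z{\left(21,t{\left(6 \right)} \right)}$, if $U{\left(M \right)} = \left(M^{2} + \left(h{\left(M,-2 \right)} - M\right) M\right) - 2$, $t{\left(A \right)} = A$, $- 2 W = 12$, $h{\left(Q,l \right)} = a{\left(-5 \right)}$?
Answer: $-60$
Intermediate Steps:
$a{\left(R \right)} = 2 + R$ ($a{\left(R \right)} = R + 2 = 2 + R$)
$h{\left(Q,l \right)} = -3$ ($h{\left(Q,l \right)} = 2 - 5 = -3$)
$W = -6$ ($W = \left(- \frac{1}{2}\right) 12 = -6$)
$U{\left(M \right)} = -2 + M^{2} + M \left(-3 - M\right)$ ($U{\left(M \right)} = \left(M^{2} + \left(-3 - M\right) M\right) - 2 = \left(M^{2} + M \left(-3 - M\right)\right) - 2 = -2 + M^{2} + M \left(-3 - M\right)$)
$Z{\left(z,c \right)} = 10$ ($Z{\left(z,c \right)} = -2 - -12 = -2 + 12 = 10$)
$W Z{\left(21,t{\left(6 \right)} \right)} = \left(-6\right) 10 = -60$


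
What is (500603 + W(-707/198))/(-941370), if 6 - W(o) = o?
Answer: -99121289/186391260 ≈ -0.53179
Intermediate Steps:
W(o) = 6 - o
(500603 + W(-707/198))/(-941370) = (500603 + (6 - (-707)/198))/(-941370) = (500603 + (6 - (-707)/198))*(-1/941370) = (500603 + (6 - 1*(-707/198)))*(-1/941370) = (500603 + (6 + 707/198))*(-1/941370) = (500603 + 1895/198)*(-1/941370) = (99121289/198)*(-1/941370) = -99121289/186391260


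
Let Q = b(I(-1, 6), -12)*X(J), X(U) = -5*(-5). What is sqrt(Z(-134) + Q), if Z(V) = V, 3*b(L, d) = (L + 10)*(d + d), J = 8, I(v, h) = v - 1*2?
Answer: I*sqrt(1534) ≈ 39.166*I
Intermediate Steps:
I(v, h) = -2 + v (I(v, h) = v - 2 = -2 + v)
b(L, d) = 2*d*(10 + L)/3 (b(L, d) = ((L + 10)*(d + d))/3 = ((10 + L)*(2*d))/3 = (2*d*(10 + L))/3 = 2*d*(10 + L)/3)
X(U) = 25
Q = -1400 (Q = ((2/3)*(-12)*(10 + (-2 - 1)))*25 = ((2/3)*(-12)*(10 - 3))*25 = ((2/3)*(-12)*7)*25 = -56*25 = -1400)
sqrt(Z(-134) + Q) = sqrt(-134 - 1400) = sqrt(-1534) = I*sqrt(1534)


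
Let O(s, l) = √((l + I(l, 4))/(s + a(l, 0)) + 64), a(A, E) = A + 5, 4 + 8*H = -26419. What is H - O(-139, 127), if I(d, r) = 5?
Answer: -26423/8 - 2*√553/7 ≈ -3309.6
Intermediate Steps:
H = -26423/8 (H = -½ + (⅛)*(-26419) = -½ - 26419/8 = -26423/8 ≈ -3302.9)
a(A, E) = 5 + A
O(s, l) = √(64 + (5 + l)/(5 + l + s)) (O(s, l) = √((l + 5)/(s + (5 + l)) + 64) = √((5 + l)/(5 + l + s) + 64) = √(64 + (5 + l)/(5 + l + s)))
H - O(-139, 127) = -26423/8 - √((325 + 64*(-139) + 65*127)/(5 + 127 - 139)) = -26423/8 - √((325 - 8896 + 8255)/(-7)) = -26423/8 - √(-⅐*(-316)) = -26423/8 - √(316/7) = -26423/8 - 2*√553/7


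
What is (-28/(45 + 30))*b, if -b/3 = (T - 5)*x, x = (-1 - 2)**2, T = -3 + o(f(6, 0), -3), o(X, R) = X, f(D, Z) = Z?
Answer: -2016/25 ≈ -80.640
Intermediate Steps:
T = -3 (T = -3 + 0 = -3)
x = 9 (x = (-3)**2 = 9)
b = 216 (b = -3*(-3 - 5)*9 = -(-24)*9 = -3*(-72) = 216)
(-28/(45 + 30))*b = -28/(45 + 30)*216 = -28/75*216 = -2016/25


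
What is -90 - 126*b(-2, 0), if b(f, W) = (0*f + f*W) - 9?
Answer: 1044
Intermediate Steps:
b(f, W) = -9 + W*f (b(f, W) = (0 + W*f) - 9 = W*f - 9 = -9 + W*f)
-90 - 126*b(-2, 0) = -90 - 126*(-9 + 0*(-2)) = -90 - 126*(-9 + 0) = -90 - 126*(-9) = -90 + 1134 = 1044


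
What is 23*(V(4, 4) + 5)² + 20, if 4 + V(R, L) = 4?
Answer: 595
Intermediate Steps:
V(R, L) = 0 (V(R, L) = -4 + 4 = 0)
23*(V(4, 4) + 5)² + 20 = 23*(0 + 5)² + 20 = 23*5² + 20 = 23*25 + 20 = 575 + 20 = 595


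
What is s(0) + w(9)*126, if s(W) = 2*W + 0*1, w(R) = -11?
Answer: -1386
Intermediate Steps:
s(W) = 2*W (s(W) = 2*W + 0 = 2*W)
s(0) + w(9)*126 = 2*0 - 11*126 = 0 - 1386 = -1386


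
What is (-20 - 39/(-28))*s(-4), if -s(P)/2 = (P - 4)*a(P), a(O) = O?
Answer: 8336/7 ≈ 1190.9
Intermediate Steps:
s(P) = -2*P*(-4 + P) (s(P) = -2*(P - 4)*P = -2*(-4 + P)*P = -2*P*(-4 + P))
(-20 - 39/(-28))*s(-4) = (-20 - 39/(-28))*(2*(-4)*(4 - 1*(-4))) = (-20 - 39*(-1/28))*(2*(-4)*(4 + 4)) = (-20 + 39/28)*(2*(-4)*8) = -521/28*(-64) = 8336/7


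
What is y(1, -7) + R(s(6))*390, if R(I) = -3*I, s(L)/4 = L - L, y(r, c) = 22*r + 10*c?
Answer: -48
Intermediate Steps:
y(r, c) = 10*c + 22*r
s(L) = 0 (s(L) = 4*(L - L) = 4*0 = 0)
y(1, -7) + R(s(6))*390 = (10*(-7) + 22*1) - 3*0*390 = (-70 + 22) + 0*390 = -48 + 0 = -48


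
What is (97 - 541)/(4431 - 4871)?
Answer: 111/110 ≈ 1.0091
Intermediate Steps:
(97 - 541)/(4431 - 4871) = -444/(-440) = -444*(-1/440) = 111/110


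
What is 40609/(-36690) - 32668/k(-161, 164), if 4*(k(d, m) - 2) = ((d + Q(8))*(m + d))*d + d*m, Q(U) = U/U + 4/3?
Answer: -42715949/11520660 ≈ -3.7078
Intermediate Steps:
Q(U) = 7/3 (Q(U) = 1 + 4*(1/3) = 1 + 4/3 = 7/3)
k(d, m) = 2 + d*m/4 + d*(7/3 + d)*(d + m)/4 (k(d, m) = 2 + (((d + 7/3)*(m + d))*d + d*m)/4 = 2 + (((7/3 + d)*(d + m))*d + d*m)/4 = 2 + (d*(7/3 + d)*(d + m) + d*m)/4 = 2 + (d*m + d*(7/3 + d)*(d + m))/4 = 2 + (d*m/4 + d*(7/3 + d)*(d + m)/4) = 2 + d*m/4 + d*(7/3 + d)*(d + m)/4)
40609/(-36690) - 32668/k(-161, 164) = 40609/(-36690) - 32668/(2 + (1/4)*(-161)**3 + (7/12)*(-161)**2 + (1/4)*164*(-161)**2 + (5/6)*(-161)*164) = 40609*(-1/36690) - 32668/(2 + (1/4)*(-4173281) + (7/12)*25921 + (1/4)*164*25921 - 66010/3) = -40609/36690 - 32668/(2 - 4173281/4 + 181447/12 + 1062761 - 66010/3) = -40609/36690 - 32668/12560 = -40609/36690 - 32668*1/12560 = -40609/36690 - 8167/3140 = -42715949/11520660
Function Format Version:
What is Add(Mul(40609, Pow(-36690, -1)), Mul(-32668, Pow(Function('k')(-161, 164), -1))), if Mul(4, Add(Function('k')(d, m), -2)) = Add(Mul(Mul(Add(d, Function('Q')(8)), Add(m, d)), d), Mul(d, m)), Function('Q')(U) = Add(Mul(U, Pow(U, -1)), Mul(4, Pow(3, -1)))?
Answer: Rational(-42715949, 11520660) ≈ -3.7078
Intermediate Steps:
Function('Q')(U) = Rational(7, 3) (Function('Q')(U) = Add(1, Mul(4, Rational(1, 3))) = Add(1, Rational(4, 3)) = Rational(7, 3))
Function('k')(d, m) = Add(2, Mul(Rational(1, 4), d, m), Mul(Rational(1, 4), d, Add(Rational(7, 3), d), Add(d, m))) (Function('k')(d, m) = Add(2, Mul(Rational(1, 4), Add(Mul(Mul(Add(d, Rational(7, 3)), Add(m, d)), d), Mul(d, m)))) = Add(2, Mul(Rational(1, 4), Add(Mul(Mul(Add(Rational(7, 3), d), Add(d, m)), d), Mul(d, m)))) = Add(2, Mul(Rational(1, 4), Add(Mul(d, Add(Rational(7, 3), d), Add(d, m)), Mul(d, m)))) = Add(2, Mul(Rational(1, 4), Add(Mul(d, m), Mul(d, Add(Rational(7, 3), d), Add(d, m))))) = Add(2, Add(Mul(Rational(1, 4), d, m), Mul(Rational(1, 4), d, Add(Rational(7, 3), d), Add(d, m)))) = Add(2, Mul(Rational(1, 4), d, m), Mul(Rational(1, 4), d, Add(Rational(7, 3), d), Add(d, m))))
Add(Mul(40609, Pow(-36690, -1)), Mul(-32668, Pow(Function('k')(-161, 164), -1))) = Add(Mul(40609, Pow(-36690, -1)), Mul(-32668, Pow(Add(2, Mul(Rational(1, 4), Pow(-161, 3)), Mul(Rational(7, 12), Pow(-161, 2)), Mul(Rational(1, 4), 164, Pow(-161, 2)), Mul(Rational(5, 6), -161, 164)), -1))) = Add(Mul(40609, Rational(-1, 36690)), Mul(-32668, Pow(Add(2, Mul(Rational(1, 4), -4173281), Mul(Rational(7, 12), 25921), Mul(Rational(1, 4), 164, 25921), Rational(-66010, 3)), -1))) = Add(Rational(-40609, 36690), Mul(-32668, Pow(Add(2, Rational(-4173281, 4), Rational(181447, 12), 1062761, Rational(-66010, 3)), -1))) = Add(Rational(-40609, 36690), Mul(-32668, Pow(12560, -1))) = Add(Rational(-40609, 36690), Mul(-32668, Rational(1, 12560))) = Add(Rational(-40609, 36690), Rational(-8167, 3140)) = Rational(-42715949, 11520660)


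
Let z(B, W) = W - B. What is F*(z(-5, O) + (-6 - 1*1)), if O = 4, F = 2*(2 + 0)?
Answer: 8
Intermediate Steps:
F = 4 (F = 2*2 = 4)
F*(z(-5, O) + (-6 - 1*1)) = 4*((4 - 1*(-5)) + (-6 - 1*1)) = 4*((4 + 5) + (-6 - 1)) = 4*(9 - 7) = 4*2 = 8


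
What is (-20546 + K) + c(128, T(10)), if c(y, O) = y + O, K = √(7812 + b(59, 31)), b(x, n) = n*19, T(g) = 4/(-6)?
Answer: -61256/3 + √8401 ≈ -20327.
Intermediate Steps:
T(g) = -⅔ (T(g) = 4*(-⅙) = -⅔)
b(x, n) = 19*n
K = √8401 (K = √(7812 + 19*31) = √(7812 + 589) = √8401 ≈ 91.657)
c(y, O) = O + y
(-20546 + K) + c(128, T(10)) = (-20546 + √8401) + (-⅔ + 128) = (-20546 + √8401) + 382/3 = -61256/3 + √8401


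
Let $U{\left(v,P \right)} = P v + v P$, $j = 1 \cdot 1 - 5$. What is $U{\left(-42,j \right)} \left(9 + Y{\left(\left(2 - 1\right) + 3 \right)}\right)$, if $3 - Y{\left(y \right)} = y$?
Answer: $2688$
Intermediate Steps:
$Y{\left(y \right)} = 3 - y$
$j = -4$ ($j = 1 - 5 = -4$)
$U{\left(v,P \right)} = 2 P v$ ($U{\left(v,P \right)} = P v + P v = 2 P v$)
$U{\left(-42,j \right)} \left(9 + Y{\left(\left(2 - 1\right) + 3 \right)}\right) = 2 \left(-4\right) \left(-42\right) \left(9 + \left(3 - \left(\left(2 - 1\right) + 3\right)\right)\right) = 336 \left(9 + \left(3 - \left(1 + 3\right)\right)\right) = 336 \left(9 + \left(3 - 4\right)\right) = 336 \left(9 - 1\right) = 336 \cdot 8 = 2688$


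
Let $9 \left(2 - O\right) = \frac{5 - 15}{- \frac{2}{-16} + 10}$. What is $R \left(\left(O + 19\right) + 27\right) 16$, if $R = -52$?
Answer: $- \frac{29179904}{729} \approx -40027.0$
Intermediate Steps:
$O = \frac{1538}{729}$ ($O = 2 - \frac{\left(5 - 15\right) \frac{1}{- \frac{2}{-16} + 10}}{9} = 2 - \frac{\left(-10\right) \frac{1}{\left(-2\right) \left(- \frac{1}{16}\right) + 10}}{9} = 2 - \frac{\left(-10\right) \frac{1}{\frac{1}{8} + 10}}{9} = 2 - \frac{\left(-10\right) \frac{1}{\frac{81}{8}}}{9} = 2 - \frac{\left(-10\right) \frac{8}{81}}{9} = 2 - - \frac{80}{729} = 2 + \frac{80}{729} = \frac{1538}{729} \approx 2.1097$)
$R \left(\left(O + 19\right) + 27\right) 16 = - 52 \left(\left(\frac{1538}{729} + 19\right) + 27\right) 16 = - 52 \left(\frac{15389}{729} + 27\right) 16 = \left(-52\right) \frac{35072}{729} \cdot 16 = \left(- \frac{1823744}{729}\right) 16 = - \frac{29179904}{729}$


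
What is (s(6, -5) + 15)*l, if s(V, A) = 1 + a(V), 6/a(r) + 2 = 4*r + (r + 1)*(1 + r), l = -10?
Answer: -11420/71 ≈ -160.84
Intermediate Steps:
a(r) = 6/(-2 + (1 + r)² + 4*r) (a(r) = 6/(-2 + (4*r + (r + 1)*(1 + r))) = 6/(-2 + (4*r + (1 + r)*(1 + r))) = 6/(-2 + (4*r + (1 + r)²)) = 6/(-2 + ((1 + r)² + 4*r)) = 6/(-2 + (1 + r)² + 4*r))
s(V, A) = 1 + 6/(-1 + V² + 6*V)
(s(6, -5) + 15)*l = ((5 + 6² + 6*6)/(-1 + 6² + 6*6) + 15)*(-10) = ((5 + 36 + 36)/(-1 + 36 + 36) + 15)*(-10) = (77/71 + 15)*(-10) = (1142/71)*(-10) = -11420/71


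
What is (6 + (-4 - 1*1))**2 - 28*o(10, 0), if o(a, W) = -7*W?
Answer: 1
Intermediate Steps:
(6 + (-4 - 1*1))**2 - 28*o(10, 0) = (6 + (-4 - 1*1))**2 - (-196)*0 = (6 + (-4 - 1))**2 - 28*0 = (6 - 5)**2 + 0 = 1**2 + 0 = 1 + 0 = 1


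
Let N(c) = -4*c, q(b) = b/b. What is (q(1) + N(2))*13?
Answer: -91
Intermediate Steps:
q(b) = 1
(q(1) + N(2))*13 = (1 - 4*2)*13 = (1 - 8)*13 = -7*13 = -91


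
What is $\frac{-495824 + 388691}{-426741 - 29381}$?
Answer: $\frac{107133}{456122} \approx 0.23488$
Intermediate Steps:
$\frac{-495824 + 388691}{-426741 - 29381} = - \frac{107133}{-456122} = \left(-107133\right) \left(- \frac{1}{456122}\right) = \frac{107133}{456122}$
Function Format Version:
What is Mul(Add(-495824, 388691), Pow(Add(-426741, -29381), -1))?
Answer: Rational(107133, 456122) ≈ 0.23488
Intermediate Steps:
Mul(Add(-495824, 388691), Pow(Add(-426741, -29381), -1)) = Mul(-107133, Pow(-456122, -1)) = Mul(-107133, Rational(-1, 456122)) = Rational(107133, 456122)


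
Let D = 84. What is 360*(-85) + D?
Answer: -30516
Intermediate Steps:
360*(-85) + D = 360*(-85) + 84 = -30600 + 84 = -30516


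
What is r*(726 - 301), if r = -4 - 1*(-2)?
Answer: -850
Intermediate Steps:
r = -2 (r = -4 + 2 = -2)
r*(726 - 301) = -2*(726 - 301) = -2*425 = -850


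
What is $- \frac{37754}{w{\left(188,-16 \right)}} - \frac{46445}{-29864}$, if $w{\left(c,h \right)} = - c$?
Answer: $\frac{284054279}{1403608} \approx 202.37$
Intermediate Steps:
$- \frac{37754}{w{\left(188,-16 \right)}} - \frac{46445}{-29864} = - \frac{37754}{\left(-1\right) 188} - \frac{46445}{-29864} = - \frac{37754}{-188} - - \frac{46445}{29864} = \left(-37754\right) \left(- \frac{1}{188}\right) + \frac{46445}{29864} = \frac{18877}{94} + \frac{46445}{29864} = \frac{284054279}{1403608}$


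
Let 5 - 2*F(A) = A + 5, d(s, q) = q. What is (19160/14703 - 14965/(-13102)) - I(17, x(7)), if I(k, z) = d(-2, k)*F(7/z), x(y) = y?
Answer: 1054246858/96319353 ≈ 10.945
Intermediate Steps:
F(A) = -A/2 (F(A) = 5/2 - (A + 5)/2 = 5/2 - (5 + A)/2 = 5/2 + (-5/2 - A/2) = -A/2)
I(k, z) = -7*k/(2*z) (I(k, z) = k*(-7/(2*z)) = -7*k/(2*z))
(19160/14703 - 14965/(-13102)) - I(17, x(7)) = (19160/14703 - 14965/(-13102)) - (-7)*17/(2*7) = (19160*(1/14703) - 14965*(-1/13102)) - (-7)*17/(2*7) = (19160/14703 + 14965/13102) - 1*(-17/2) = 471064715/192638706 + 17/2 = 1054246858/96319353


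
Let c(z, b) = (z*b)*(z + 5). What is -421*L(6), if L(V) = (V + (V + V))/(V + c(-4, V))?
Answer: 421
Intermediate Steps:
c(z, b) = b*z*(5 + z) (c(z, b) = (b*z)*(5 + z) = b*z*(5 + z))
L(V) = -1 (L(V) = (V + (V + V))/(V + V*(-4)*(5 - 4)) = (V + 2*V)/(V + V*(-4)*1) = (3*V)/(V - 4*V) = (3*V)/((-3*V)) = (3*V)*(-1/(3*V)) = -1)
-421*L(6) = -421*(-1) = 421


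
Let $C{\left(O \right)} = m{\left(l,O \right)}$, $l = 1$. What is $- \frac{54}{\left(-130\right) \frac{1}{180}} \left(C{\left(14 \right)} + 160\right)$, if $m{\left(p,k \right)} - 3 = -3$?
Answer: $\frac{155520}{13} \approx 11963.0$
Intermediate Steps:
$m{\left(p,k \right)} = 0$ ($m{\left(p,k \right)} = 3 - 3 = 0$)
$C{\left(O \right)} = 0$
$- \frac{54}{\left(-130\right) \frac{1}{180}} \left(C{\left(14 \right)} + 160\right) = - \frac{54}{\left(-130\right) \frac{1}{180}} \left(0 + 160\right) = - \frac{54}{\left(-130\right) \frac{1}{180}} \cdot 160 = - \frac{54}{- \frac{13}{18}} \cdot 160 = \left(-54\right) \left(- \frac{18}{13}\right) 160 = \frac{972}{13} \cdot 160 = \frac{155520}{13}$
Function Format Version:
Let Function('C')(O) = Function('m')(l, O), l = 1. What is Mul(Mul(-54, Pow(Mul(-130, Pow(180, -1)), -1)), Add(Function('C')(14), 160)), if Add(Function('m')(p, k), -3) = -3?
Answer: Rational(155520, 13) ≈ 11963.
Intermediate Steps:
Function('m')(p, k) = 0 (Function('m')(p, k) = Add(3, -3) = 0)
Function('C')(O) = 0
Mul(Mul(-54, Pow(Mul(-130, Pow(180, -1)), -1)), Add(Function('C')(14), 160)) = Mul(Mul(-54, Pow(Mul(-130, Pow(180, -1)), -1)), Add(0, 160)) = Mul(Mul(-54, Pow(Mul(-130, Rational(1, 180)), -1)), 160) = Mul(Mul(-54, Pow(Rational(-13, 18), -1)), 160) = Mul(Mul(-54, Rational(-18, 13)), 160) = Mul(Rational(972, 13), 160) = Rational(155520, 13)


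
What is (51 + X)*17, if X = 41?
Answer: 1564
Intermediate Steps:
(51 + X)*17 = (51 + 41)*17 = 92*17 = 1564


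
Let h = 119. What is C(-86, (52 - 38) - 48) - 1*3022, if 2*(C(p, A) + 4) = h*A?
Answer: -5049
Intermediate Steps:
C(p, A) = -4 + 119*A/2 (C(p, A) = -4 + (119*A)/2 = -4 + 119*A/2)
C(-86, (52 - 38) - 48) - 1*3022 = (-4 + 119*((52 - 38) - 48)/2) - 1*3022 = (-4 + 119*(14 - 48)/2) - 3022 = (-4 + (119/2)*(-34)) - 3022 = (-4 - 2023) - 3022 = -2027 - 3022 = -5049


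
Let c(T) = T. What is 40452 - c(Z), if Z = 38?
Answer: 40414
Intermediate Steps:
40452 - c(Z) = 40452 - 1*38 = 40452 - 38 = 40414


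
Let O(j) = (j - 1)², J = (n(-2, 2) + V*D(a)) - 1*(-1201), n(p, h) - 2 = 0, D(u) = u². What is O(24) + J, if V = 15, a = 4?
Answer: 1972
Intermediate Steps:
n(p, h) = 2 (n(p, h) = 2 + 0 = 2)
J = 1443 (J = (2 + 15*4²) - 1*(-1201) = (2 + 15*16) + 1201 = (2 + 240) + 1201 = 242 + 1201 = 1443)
O(j) = (-1 + j)²
O(24) + J = (-1 + 24)² + 1443 = 23² + 1443 = 529 + 1443 = 1972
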